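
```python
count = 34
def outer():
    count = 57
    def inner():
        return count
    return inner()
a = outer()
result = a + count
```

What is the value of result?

Step 1: outer() has local count = 57. inner() reads from enclosing.
Step 2: outer() returns 57. Global count = 34 unchanged.
Step 3: result = 57 + 34 = 91

The answer is 91.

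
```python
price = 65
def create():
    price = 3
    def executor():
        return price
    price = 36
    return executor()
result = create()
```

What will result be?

Step 1: create() sets price = 3, then later price = 36.
Step 2: executor() is called after price is reassigned to 36. Closures capture variables by reference, not by value.
Step 3: result = 36

The answer is 36.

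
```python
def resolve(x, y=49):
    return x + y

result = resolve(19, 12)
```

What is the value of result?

Step 1: resolve(19, 12) overrides default y with 12.
Step 2: Returns 19 + 12 = 31.
Step 3: result = 31

The answer is 31.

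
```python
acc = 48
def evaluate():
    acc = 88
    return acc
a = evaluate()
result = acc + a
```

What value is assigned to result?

Step 1: Global acc = 48. evaluate() returns local acc = 88.
Step 2: a = 88. Global acc still = 48.
Step 3: result = 48 + 88 = 136

The answer is 136.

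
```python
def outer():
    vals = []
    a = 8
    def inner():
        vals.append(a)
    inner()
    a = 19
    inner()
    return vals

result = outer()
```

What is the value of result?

Step 1: a = 8. inner() appends current a to vals.
Step 2: First inner(): appends 8. Then a = 19.
Step 3: Second inner(): appends 19 (closure sees updated a). result = [8, 19]

The answer is [8, 19].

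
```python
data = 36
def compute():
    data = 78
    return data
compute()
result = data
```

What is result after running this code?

Step 1: Global data = 36.
Step 2: compute() creates local data = 78 (shadow, not modification).
Step 3: After compute() returns, global data is unchanged. result = 36

The answer is 36.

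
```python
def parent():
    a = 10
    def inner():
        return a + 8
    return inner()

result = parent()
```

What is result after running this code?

Step 1: parent() defines a = 10.
Step 2: inner() reads a = 10 from enclosing scope, returns 10 + 8 = 18.
Step 3: result = 18

The answer is 18.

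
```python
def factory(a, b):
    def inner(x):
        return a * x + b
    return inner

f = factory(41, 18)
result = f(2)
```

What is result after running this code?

Step 1: factory(41, 18) captures a = 41, b = 18.
Step 2: f(2) computes 41 * 2 + 18 = 100.
Step 3: result = 100

The answer is 100.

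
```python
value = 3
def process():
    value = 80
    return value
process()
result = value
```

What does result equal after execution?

Step 1: Global value = 3.
Step 2: process() creates local value = 80 (shadow, not modification).
Step 3: After process() returns, global value is unchanged. result = 3

The answer is 3.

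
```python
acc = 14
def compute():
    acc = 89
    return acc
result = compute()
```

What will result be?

Step 1: Global acc = 14.
Step 2: compute() creates local acc = 89, shadowing the global.
Step 3: Returns local acc = 89. result = 89

The answer is 89.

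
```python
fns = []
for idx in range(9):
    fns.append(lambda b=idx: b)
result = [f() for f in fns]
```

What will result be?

Step 1: Default arg b=idx captures idx at each iteration.
Step 2: Each lambda has its own default: 0, 1, ..., 8.
Step 3: result = [0, 1, 2, 3, 4, 5, 6, 7, 8]

The answer is [0, 1, 2, 3, 4, 5, 6, 7, 8].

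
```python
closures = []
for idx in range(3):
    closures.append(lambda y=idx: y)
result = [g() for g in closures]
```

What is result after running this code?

Step 1: Default arg y=idx captures idx at each iteration.
Step 2: Each lambda has its own default: 0, 1, ..., 2.
Step 3: result = [0, 1, 2]

The answer is [0, 1, 2].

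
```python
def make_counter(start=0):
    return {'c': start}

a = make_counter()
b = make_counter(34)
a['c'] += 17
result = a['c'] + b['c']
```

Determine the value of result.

Step 1: make_counter() returns a new dict each call (immutable default 0).
Step 2: a = {'c': 0}, b = {'c': 34}.
Step 3: a['c'] += 17 = 17. result = 17 + 34 = 51

The answer is 51.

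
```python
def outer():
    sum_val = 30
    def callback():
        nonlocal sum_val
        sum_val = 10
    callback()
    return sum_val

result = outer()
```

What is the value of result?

Step 1: outer() sets sum_val = 30.
Step 2: callback() uses nonlocal to reassign sum_val = 10.
Step 3: result = 10

The answer is 10.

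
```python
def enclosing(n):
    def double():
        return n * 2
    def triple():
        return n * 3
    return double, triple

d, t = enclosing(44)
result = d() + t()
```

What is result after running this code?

Step 1: Both closures capture the same n = 44.
Step 2: d() = 44 * 2 = 88, t() = 44 * 3 = 132.
Step 3: result = 88 + 132 = 220

The answer is 220.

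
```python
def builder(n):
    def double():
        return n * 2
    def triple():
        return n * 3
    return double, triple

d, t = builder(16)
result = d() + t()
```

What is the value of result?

Step 1: Both closures capture the same n = 16.
Step 2: d() = 16 * 2 = 32, t() = 16 * 3 = 48.
Step 3: result = 32 + 48 = 80

The answer is 80.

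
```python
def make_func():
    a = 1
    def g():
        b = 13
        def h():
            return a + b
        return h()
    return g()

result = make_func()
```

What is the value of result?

Step 1: make_func() defines a = 1. g() defines b = 13.
Step 2: h() accesses both from enclosing scopes: a = 1, b = 13.
Step 3: result = 1 + 13 = 14

The answer is 14.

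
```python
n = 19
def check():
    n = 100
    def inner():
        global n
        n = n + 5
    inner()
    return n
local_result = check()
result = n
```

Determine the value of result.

Step 1: Global n = 19. check() creates local n = 100.
Step 2: inner() declares global n and adds 5: global n = 19 + 5 = 24.
Step 3: check() returns its local n = 100 (unaffected by inner).
Step 4: result = global n = 24

The answer is 24.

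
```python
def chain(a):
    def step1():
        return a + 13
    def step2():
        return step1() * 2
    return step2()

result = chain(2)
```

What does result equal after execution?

Step 1: chain(2) captures a = 2.
Step 2: step2() calls step1() which returns 2 + 13 = 15.
Step 3: step2() returns 15 * 2 = 30

The answer is 30.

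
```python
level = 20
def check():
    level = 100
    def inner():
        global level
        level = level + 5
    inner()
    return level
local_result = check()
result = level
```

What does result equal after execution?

Step 1: Global level = 20. check() creates local level = 100.
Step 2: inner() declares global level and adds 5: global level = 20 + 5 = 25.
Step 3: check() returns its local level = 100 (unaffected by inner).
Step 4: result = global level = 25

The answer is 25.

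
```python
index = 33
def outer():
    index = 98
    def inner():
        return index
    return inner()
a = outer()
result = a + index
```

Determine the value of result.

Step 1: outer() has local index = 98. inner() reads from enclosing.
Step 2: outer() returns 98. Global index = 33 unchanged.
Step 3: result = 98 + 33 = 131

The answer is 131.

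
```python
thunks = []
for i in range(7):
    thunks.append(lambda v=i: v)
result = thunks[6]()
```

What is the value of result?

Step 1: Default argument v=i captures i's value at each iteration.
Step 2: thunks[6] captured v = 6 when i was 6.
Step 3: result = 6

The answer is 6.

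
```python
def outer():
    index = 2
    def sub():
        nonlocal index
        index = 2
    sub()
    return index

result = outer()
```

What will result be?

Step 1: outer() sets index = 2.
Step 2: sub() uses nonlocal to reassign index = 2.
Step 3: result = 2

The answer is 2.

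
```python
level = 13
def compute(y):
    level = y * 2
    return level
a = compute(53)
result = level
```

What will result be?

Step 1: Global level = 13.
Step 2: compute(53) creates local level = 53 * 2 = 106.
Step 3: Global level unchanged because no global keyword. result = 13

The answer is 13.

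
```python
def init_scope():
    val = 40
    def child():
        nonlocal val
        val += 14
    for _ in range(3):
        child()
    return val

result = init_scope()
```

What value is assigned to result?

Step 1: val = 40.
Step 2: child() is called 3 times in a loop, each adding 14 via nonlocal.
Step 3: val = 40 + 14 * 3 = 82

The answer is 82.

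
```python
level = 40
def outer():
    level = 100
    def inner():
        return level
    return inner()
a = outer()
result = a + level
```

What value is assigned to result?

Step 1: outer() has local level = 100. inner() reads from enclosing.
Step 2: outer() returns 100. Global level = 40 unchanged.
Step 3: result = 100 + 40 = 140

The answer is 140.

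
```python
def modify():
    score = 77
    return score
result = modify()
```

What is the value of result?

Step 1: modify() defines score = 77 in its local scope.
Step 2: return score finds the local variable score = 77.
Step 3: result = 77

The answer is 77.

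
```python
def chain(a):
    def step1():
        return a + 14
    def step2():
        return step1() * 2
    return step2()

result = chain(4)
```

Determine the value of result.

Step 1: chain(4) captures a = 4.
Step 2: step2() calls step1() which returns 4 + 14 = 18.
Step 3: step2() returns 18 * 2 = 36

The answer is 36.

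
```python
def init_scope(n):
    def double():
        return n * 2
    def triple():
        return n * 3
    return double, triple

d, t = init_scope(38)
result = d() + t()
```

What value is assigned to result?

Step 1: Both closures capture the same n = 38.
Step 2: d() = 38 * 2 = 76, t() = 38 * 3 = 114.
Step 3: result = 76 + 114 = 190

The answer is 190.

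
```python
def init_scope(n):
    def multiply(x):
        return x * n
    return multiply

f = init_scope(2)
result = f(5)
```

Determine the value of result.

Step 1: init_scope(2) returns multiply closure with n = 2.
Step 2: f(5) computes 5 * 2 = 10.
Step 3: result = 10

The answer is 10.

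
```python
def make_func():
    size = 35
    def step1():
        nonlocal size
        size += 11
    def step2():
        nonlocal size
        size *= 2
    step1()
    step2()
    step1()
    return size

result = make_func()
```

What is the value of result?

Step 1: size = 35.
Step 2: step1(): size = 35 + 11 = 46.
Step 3: step2(): size = 46 * 2 = 92.
Step 4: step1(): size = 92 + 11 = 103. result = 103

The answer is 103.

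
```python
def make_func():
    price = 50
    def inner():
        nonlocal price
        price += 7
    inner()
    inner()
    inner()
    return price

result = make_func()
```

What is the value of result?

Step 1: price starts at 50.
Step 2: inner() is called 3 times, each adding 7.
Step 3: price = 50 + 7 * 3 = 71

The answer is 71.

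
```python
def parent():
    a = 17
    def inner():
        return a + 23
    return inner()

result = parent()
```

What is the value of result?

Step 1: parent() defines a = 17.
Step 2: inner() reads a = 17 from enclosing scope, returns 17 + 23 = 40.
Step 3: result = 40

The answer is 40.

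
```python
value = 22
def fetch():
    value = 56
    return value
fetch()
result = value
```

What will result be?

Step 1: value = 22 globally.
Step 2: fetch() creates a LOCAL value = 56 (no global keyword!).
Step 3: The global value is unchanged. result = 22

The answer is 22.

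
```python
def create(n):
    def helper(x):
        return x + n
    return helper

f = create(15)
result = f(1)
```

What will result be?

Step 1: create(15) creates a closure that captures n = 15.
Step 2: f(1) calls the closure with x = 1, returning 1 + 15 = 16.
Step 3: result = 16

The answer is 16.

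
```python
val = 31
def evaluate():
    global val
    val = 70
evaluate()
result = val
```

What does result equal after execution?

Step 1: val = 31 globally.
Step 2: evaluate() declares global val and sets it to 70.
Step 3: After evaluate(), global val = 70. result = 70

The answer is 70.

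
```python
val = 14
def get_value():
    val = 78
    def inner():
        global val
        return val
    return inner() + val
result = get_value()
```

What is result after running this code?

Step 1: Global val = 14. get_value() shadows with local val = 78.
Step 2: inner() uses global keyword, so inner() returns global val = 14.
Step 3: get_value() returns 14 + 78 = 92

The answer is 92.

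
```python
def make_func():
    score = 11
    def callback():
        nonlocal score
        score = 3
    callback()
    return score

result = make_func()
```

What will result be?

Step 1: make_func() sets score = 11.
Step 2: callback() uses nonlocal to reassign score = 3.
Step 3: result = 3

The answer is 3.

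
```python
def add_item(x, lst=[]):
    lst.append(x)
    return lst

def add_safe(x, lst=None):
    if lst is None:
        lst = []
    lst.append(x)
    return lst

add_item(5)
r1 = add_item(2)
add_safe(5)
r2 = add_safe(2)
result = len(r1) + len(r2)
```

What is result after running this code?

Step 1: add_item shares mutable default: after 2 calls, lst = [5, 2], len = 2.
Step 2: add_safe creates fresh list each time: r2 = [2], len = 1.
Step 3: result = 2 + 1 = 3

The answer is 3.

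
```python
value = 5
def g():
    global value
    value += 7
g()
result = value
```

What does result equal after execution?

Step 1: value = 5 globally.
Step 2: g() modifies global value: value += 7 = 12.
Step 3: result = 12

The answer is 12.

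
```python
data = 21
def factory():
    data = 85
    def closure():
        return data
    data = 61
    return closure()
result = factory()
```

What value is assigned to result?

Step 1: factory() sets data = 85, then later data = 61.
Step 2: closure() is called after data is reassigned to 61. Closures capture variables by reference, not by value.
Step 3: result = 61

The answer is 61.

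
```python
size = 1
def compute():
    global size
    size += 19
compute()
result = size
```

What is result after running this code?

Step 1: size = 1 globally.
Step 2: compute() modifies global size: size += 19 = 20.
Step 3: result = 20

The answer is 20.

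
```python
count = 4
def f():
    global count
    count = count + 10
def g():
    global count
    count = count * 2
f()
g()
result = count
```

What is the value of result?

Step 1: count = 4.
Step 2: f() adds 10: count = 4 + 10 = 14.
Step 3: g() doubles: count = 14 * 2 = 28.
Step 4: result = 28

The answer is 28.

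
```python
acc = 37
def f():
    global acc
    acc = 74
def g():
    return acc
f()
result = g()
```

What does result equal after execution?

Step 1: acc = 37.
Step 2: f() sets global acc = 74.
Step 3: g() reads global acc = 74. result = 74

The answer is 74.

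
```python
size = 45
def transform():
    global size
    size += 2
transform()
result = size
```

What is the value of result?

Step 1: size = 45 globally.
Step 2: transform() modifies global size: size += 2 = 47.
Step 3: result = 47

The answer is 47.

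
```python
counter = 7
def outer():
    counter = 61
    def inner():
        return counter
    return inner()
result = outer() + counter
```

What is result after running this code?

Step 1: Global counter = 7. outer() shadows with counter = 61.
Step 2: inner() returns enclosing counter = 61. outer() = 61.
Step 3: result = 61 + global counter (7) = 68

The answer is 68.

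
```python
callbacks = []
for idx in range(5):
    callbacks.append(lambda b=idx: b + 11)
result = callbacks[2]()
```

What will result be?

Step 1: Default argument b=idx captures idx's value at definition time.
Step 2: callbacks[2] was defined when idx = 2, so b defaults to 2.
Step 3: result = 2 + 11 = 13 (default arg fixes the late binding issue)

The answer is 13.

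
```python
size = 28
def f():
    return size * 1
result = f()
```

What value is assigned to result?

Step 1: size = 28 is defined globally.
Step 2: f() looks up size from global scope = 28, then computes 28 * 1 = 28.
Step 3: result = 28

The answer is 28.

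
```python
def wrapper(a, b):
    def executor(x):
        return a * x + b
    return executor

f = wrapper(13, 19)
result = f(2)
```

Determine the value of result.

Step 1: wrapper(13, 19) captures a = 13, b = 19.
Step 2: f(2) computes 13 * 2 + 19 = 45.
Step 3: result = 45

The answer is 45.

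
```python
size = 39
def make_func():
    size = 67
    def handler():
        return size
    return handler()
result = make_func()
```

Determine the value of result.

Step 1: size = 39 globally, but make_func() defines size = 67 locally.
Step 2: handler() looks up size. Not in local scope, so checks enclosing scope (make_func) and finds size = 67.
Step 3: result = 67

The answer is 67.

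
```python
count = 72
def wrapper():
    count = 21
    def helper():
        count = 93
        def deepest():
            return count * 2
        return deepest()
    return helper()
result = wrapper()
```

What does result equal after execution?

Step 1: deepest() looks up count through LEGB: not local, finds count = 93 in enclosing helper().
Step 2: Returns 93 * 2 = 186.
Step 3: result = 186

The answer is 186.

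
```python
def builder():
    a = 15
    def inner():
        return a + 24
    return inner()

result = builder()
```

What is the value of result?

Step 1: builder() defines a = 15.
Step 2: inner() reads a = 15 from enclosing scope, returns 15 + 24 = 39.
Step 3: result = 39

The answer is 39.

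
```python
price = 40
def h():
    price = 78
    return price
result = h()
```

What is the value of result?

Step 1: Global price = 40.
Step 2: h() creates local price = 78, shadowing the global.
Step 3: Returns local price = 78. result = 78

The answer is 78.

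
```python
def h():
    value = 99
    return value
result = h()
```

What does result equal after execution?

Step 1: h() defines value = 99 in its local scope.
Step 2: return value finds the local variable value = 99.
Step 3: result = 99

The answer is 99.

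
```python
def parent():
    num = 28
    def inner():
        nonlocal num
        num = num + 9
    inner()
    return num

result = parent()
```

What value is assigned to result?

Step 1: parent() sets num = 28.
Step 2: inner() uses nonlocal to modify num in parent's scope: num = 28 + 9 = 37.
Step 3: parent() returns the modified num = 37

The answer is 37.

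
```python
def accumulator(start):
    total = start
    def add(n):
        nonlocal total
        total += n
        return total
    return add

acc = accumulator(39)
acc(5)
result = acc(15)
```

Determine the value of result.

Step 1: accumulator(39) creates closure with total = 39.
Step 2: First acc(5): total = 39 + 5 = 44.
Step 3: Second acc(15): total = 44 + 15 = 59. result = 59

The answer is 59.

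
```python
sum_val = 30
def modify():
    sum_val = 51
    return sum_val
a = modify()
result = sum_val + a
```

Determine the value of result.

Step 1: Global sum_val = 30. modify() returns local sum_val = 51.
Step 2: a = 51. Global sum_val still = 30.
Step 3: result = 30 + 51 = 81

The answer is 81.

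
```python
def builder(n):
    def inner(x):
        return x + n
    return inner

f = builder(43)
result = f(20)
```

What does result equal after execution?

Step 1: builder(43) creates a closure that captures n = 43.
Step 2: f(20) calls the closure with x = 20, returning 20 + 43 = 63.
Step 3: result = 63

The answer is 63.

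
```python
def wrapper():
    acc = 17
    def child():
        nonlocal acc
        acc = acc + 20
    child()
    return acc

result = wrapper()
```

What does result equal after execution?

Step 1: wrapper() sets acc = 17.
Step 2: child() uses nonlocal to modify acc in wrapper's scope: acc = 17 + 20 = 37.
Step 3: wrapper() returns the modified acc = 37

The answer is 37.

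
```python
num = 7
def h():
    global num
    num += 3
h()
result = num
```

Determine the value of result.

Step 1: num = 7 globally.
Step 2: h() modifies global num: num += 3 = 10.
Step 3: result = 10

The answer is 10.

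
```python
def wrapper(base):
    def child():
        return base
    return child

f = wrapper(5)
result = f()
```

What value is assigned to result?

Step 1: wrapper(5) creates closure capturing base = 5.
Step 2: f() returns the captured base = 5.
Step 3: result = 5

The answer is 5.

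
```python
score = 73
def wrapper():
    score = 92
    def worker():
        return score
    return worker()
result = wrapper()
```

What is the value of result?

Step 1: score = 73 globally, but wrapper() defines score = 92 locally.
Step 2: worker() looks up score. Not in local scope, so checks enclosing scope (wrapper) and finds score = 92.
Step 3: result = 92

The answer is 92.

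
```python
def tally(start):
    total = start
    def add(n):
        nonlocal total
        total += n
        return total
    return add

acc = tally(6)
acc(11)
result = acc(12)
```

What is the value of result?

Step 1: tally(6) creates closure with total = 6.
Step 2: First acc(11): total = 6 + 11 = 17.
Step 3: Second acc(12): total = 17 + 12 = 29. result = 29

The answer is 29.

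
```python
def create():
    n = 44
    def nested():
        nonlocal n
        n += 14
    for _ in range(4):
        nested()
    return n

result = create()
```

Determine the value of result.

Step 1: n = 44.
Step 2: nested() is called 4 times in a loop, each adding 14 via nonlocal.
Step 3: n = 44 + 14 * 4 = 100

The answer is 100.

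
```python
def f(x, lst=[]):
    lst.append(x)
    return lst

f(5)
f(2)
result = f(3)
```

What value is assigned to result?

Step 1: Mutable default argument gotcha! The list [] is created once.
Step 2: Each call appends to the SAME list: [5], [5, 2], [5, 2, 3].
Step 3: result = [5, 2, 3]

The answer is [5, 2, 3].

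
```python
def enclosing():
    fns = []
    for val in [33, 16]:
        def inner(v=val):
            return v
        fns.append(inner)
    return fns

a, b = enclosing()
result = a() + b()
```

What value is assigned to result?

Step 1: Default argument v=val captures val at each iteration.
Step 2: a() returns 33 (captured at first iteration), b() returns 16 (captured at second).
Step 3: result = 33 + 16 = 49

The answer is 49.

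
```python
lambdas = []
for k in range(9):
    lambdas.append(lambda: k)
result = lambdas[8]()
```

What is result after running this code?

Step 1: The loop creates 9 lambdas, all referencing the same variable k.
Step 2: After the loop, k = 8 (final value).
Step 3: lambdas[8]() looks up k at call time and finds 8. This is the late binding gotcha. result = 8

The answer is 8.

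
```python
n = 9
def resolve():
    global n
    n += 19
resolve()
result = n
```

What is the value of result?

Step 1: n = 9 globally.
Step 2: resolve() modifies global n: n += 19 = 28.
Step 3: result = 28

The answer is 28.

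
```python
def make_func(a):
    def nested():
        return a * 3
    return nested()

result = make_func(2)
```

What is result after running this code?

Step 1: make_func(2) binds parameter a = 2.
Step 2: nested() accesses a = 2 from enclosing scope.
Step 3: result = 2 * 3 = 6

The answer is 6.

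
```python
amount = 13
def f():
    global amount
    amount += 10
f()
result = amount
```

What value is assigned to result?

Step 1: amount = 13 globally.
Step 2: f() modifies global amount: amount += 10 = 23.
Step 3: result = 23

The answer is 23.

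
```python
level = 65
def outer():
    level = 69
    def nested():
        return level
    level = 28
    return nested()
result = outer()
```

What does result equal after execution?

Step 1: outer() sets level = 69, then later level = 28.
Step 2: nested() is called after level is reassigned to 28. Closures capture variables by reference, not by value.
Step 3: result = 28

The answer is 28.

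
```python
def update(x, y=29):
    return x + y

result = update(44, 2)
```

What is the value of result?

Step 1: update(44, 2) overrides default y with 2.
Step 2: Returns 44 + 2 = 46.
Step 3: result = 46

The answer is 46.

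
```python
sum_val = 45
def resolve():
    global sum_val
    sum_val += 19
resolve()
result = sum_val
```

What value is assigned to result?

Step 1: sum_val = 45 globally.
Step 2: resolve() modifies global sum_val: sum_val += 19 = 64.
Step 3: result = 64

The answer is 64.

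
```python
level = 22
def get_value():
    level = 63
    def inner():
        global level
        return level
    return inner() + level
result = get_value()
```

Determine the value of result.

Step 1: Global level = 22. get_value() shadows with local level = 63.
Step 2: inner() uses global keyword, so inner() returns global level = 22.
Step 3: get_value() returns 22 + 63 = 85

The answer is 85.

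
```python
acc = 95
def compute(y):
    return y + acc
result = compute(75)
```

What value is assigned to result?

Step 1: acc = 95 is defined globally.
Step 2: compute(75) uses parameter y = 75 and looks up acc from global scope = 95.
Step 3: result = 75 + 95 = 170

The answer is 170.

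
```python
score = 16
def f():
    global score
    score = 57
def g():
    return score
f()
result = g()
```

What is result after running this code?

Step 1: score = 16.
Step 2: f() sets global score = 57.
Step 3: g() reads global score = 57. result = 57

The answer is 57.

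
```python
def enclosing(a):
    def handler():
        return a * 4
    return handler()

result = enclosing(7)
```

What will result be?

Step 1: enclosing(7) binds parameter a = 7.
Step 2: handler() accesses a = 7 from enclosing scope.
Step 3: result = 7 * 4 = 28

The answer is 28.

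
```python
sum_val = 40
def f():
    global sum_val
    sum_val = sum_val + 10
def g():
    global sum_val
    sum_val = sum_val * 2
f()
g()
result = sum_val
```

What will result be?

Step 1: sum_val = 40.
Step 2: f() adds 10: sum_val = 40 + 10 = 50.
Step 3: g() doubles: sum_val = 50 * 2 = 100.
Step 4: result = 100

The answer is 100.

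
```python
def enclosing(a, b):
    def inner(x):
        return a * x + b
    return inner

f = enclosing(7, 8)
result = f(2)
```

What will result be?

Step 1: enclosing(7, 8) captures a = 7, b = 8.
Step 2: f(2) computes 7 * 2 + 8 = 22.
Step 3: result = 22

The answer is 22.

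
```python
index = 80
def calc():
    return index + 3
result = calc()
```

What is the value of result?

Step 1: index = 80 is defined globally.
Step 2: calc() looks up index from global scope = 80, then computes 80 + 3 = 83.
Step 3: result = 83

The answer is 83.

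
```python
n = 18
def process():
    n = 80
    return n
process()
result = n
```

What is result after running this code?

Step 1: n = 18 globally.
Step 2: process() creates a LOCAL n = 80 (no global keyword!).
Step 3: The global n is unchanged. result = 18

The answer is 18.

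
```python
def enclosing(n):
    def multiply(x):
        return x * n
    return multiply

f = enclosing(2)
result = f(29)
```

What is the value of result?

Step 1: enclosing(2) returns multiply closure with n = 2.
Step 2: f(29) computes 29 * 2 = 58.
Step 3: result = 58

The answer is 58.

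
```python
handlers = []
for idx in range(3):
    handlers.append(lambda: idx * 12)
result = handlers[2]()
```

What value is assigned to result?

Step 1: All lambdas reference the same variable idx (late binding).
Step 2: After the loop, idx = 2. Every lambda returns idx * 12.
Step 3: handlers[2]() = 2 * 12 = 24

The answer is 24.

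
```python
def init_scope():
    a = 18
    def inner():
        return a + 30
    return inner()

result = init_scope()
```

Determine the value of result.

Step 1: init_scope() defines a = 18.
Step 2: inner() reads a = 18 from enclosing scope, returns 18 + 30 = 48.
Step 3: result = 48

The answer is 48.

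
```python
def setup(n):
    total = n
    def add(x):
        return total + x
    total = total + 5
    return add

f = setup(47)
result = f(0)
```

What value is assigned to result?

Step 1: setup(47) sets total = 47, then total = 47 + 5 = 52.
Step 2: Closures capture by reference, so add sees total = 52.
Step 3: f(0) returns 52 + 0 = 52

The answer is 52.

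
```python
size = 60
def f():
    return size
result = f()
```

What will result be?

Step 1: size = 60 is defined in the global scope.
Step 2: f() looks up size. No local size exists, so Python checks the global scope via LEGB rule and finds size = 60.
Step 3: result = 60

The answer is 60.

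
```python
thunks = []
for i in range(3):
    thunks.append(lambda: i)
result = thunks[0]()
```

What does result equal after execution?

Step 1: The loop creates 3 lambdas, all referencing the same variable i.
Step 2: After the loop, i = 2 (final value).
Step 3: thunks[0]() looks up i at call time and finds 2. This is the late binding gotcha. result = 2

The answer is 2.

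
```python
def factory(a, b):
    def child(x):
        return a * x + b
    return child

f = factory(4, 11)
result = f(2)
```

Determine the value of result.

Step 1: factory(4, 11) captures a = 4, b = 11.
Step 2: f(2) computes 4 * 2 + 11 = 19.
Step 3: result = 19

The answer is 19.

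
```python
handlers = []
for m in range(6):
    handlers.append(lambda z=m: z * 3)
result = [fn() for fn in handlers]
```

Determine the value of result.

Step 1: Default arg z=m captures m at each iteration.
Step 2: handlers[k] has z defaulting to k, returns k * 3.
Step 3: result = [0, 3, 6, 9, 12, 15]

The answer is [0, 3, 6, 9, 12, 15].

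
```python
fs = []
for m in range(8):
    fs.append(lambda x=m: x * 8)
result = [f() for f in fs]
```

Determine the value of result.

Step 1: Default arg x=m captures m at each iteration.
Step 2: fs[k] has x defaulting to k, returns k * 8.
Step 3: result = [0, 8, 16, 24, 32, 40, 48, 56]

The answer is [0, 8, 16, 24, 32, 40, 48, 56].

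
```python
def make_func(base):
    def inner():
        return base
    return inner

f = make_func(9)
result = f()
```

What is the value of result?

Step 1: make_func(9) creates closure capturing base = 9.
Step 2: f() returns the captured base = 9.
Step 3: result = 9

The answer is 9.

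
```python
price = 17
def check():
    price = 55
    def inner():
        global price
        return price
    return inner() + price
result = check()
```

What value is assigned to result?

Step 1: Global price = 17. check() shadows with local price = 55.
Step 2: inner() uses global keyword, so inner() returns global price = 17.
Step 3: check() returns 17 + 55 = 72

The answer is 72.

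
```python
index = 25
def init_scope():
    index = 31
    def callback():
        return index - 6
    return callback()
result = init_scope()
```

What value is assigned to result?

Step 1: init_scope() shadows global index with index = 31.
Step 2: callback() finds index = 31 in enclosing scope, computes 31 - 6 = 25.
Step 3: result = 25

The answer is 25.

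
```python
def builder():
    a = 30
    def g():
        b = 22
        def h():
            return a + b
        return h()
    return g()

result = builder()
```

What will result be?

Step 1: builder() defines a = 30. g() defines b = 22.
Step 2: h() accesses both from enclosing scopes: a = 30, b = 22.
Step 3: result = 30 + 22 = 52

The answer is 52.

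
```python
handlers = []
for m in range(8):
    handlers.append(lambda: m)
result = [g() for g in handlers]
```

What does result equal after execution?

Step 1: All 8 lambdas share the same variable m.
Step 2: After the loop, m = 7.
Step 3: Each call returns 7. result = [7, 7, 7, 7, 7, 7, 7, 7]

The answer is [7, 7, 7, 7, 7, 7, 7, 7].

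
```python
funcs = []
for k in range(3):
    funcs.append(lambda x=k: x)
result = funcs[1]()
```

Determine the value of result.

Step 1: Default argument x=k captures k's value at each iteration.
Step 2: funcs[1] captured x = 1 when k was 1.
Step 3: result = 1

The answer is 1.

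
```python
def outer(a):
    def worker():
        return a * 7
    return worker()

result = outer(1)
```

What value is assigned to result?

Step 1: outer(1) binds parameter a = 1.
Step 2: worker() accesses a = 1 from enclosing scope.
Step 3: result = 1 * 7 = 7

The answer is 7.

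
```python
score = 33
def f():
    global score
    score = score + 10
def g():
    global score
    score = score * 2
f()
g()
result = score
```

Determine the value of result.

Step 1: score = 33.
Step 2: f() adds 10: score = 33 + 10 = 43.
Step 3: g() doubles: score = 43 * 2 = 86.
Step 4: result = 86

The answer is 86.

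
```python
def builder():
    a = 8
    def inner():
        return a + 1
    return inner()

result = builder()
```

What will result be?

Step 1: builder() defines a = 8.
Step 2: inner() reads a = 8 from enclosing scope, returns 8 + 1 = 9.
Step 3: result = 9

The answer is 9.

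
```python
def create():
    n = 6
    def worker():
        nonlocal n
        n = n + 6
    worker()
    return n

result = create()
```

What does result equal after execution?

Step 1: create() sets n = 6.
Step 2: worker() uses nonlocal to modify n in create's scope: n = 6 + 6 = 12.
Step 3: create() returns the modified n = 12

The answer is 12.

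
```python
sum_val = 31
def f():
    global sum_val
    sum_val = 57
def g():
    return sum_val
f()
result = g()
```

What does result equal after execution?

Step 1: sum_val = 31.
Step 2: f() sets global sum_val = 57.
Step 3: g() reads global sum_val = 57. result = 57

The answer is 57.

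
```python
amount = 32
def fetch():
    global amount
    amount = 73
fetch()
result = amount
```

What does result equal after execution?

Step 1: amount = 32 globally.
Step 2: fetch() declares global amount and sets it to 73.
Step 3: After fetch(), global amount = 73. result = 73

The answer is 73.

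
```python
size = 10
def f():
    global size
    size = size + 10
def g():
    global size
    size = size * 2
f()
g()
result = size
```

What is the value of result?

Step 1: size = 10.
Step 2: f() adds 10: size = 10 + 10 = 20.
Step 3: g() doubles: size = 20 * 2 = 40.
Step 4: result = 40

The answer is 40.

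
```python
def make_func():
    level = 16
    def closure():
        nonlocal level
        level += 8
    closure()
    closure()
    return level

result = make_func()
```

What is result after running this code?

Step 1: level starts at 16.
Step 2: closure() is called 2 times, each adding 8.
Step 3: level = 16 + 8 * 2 = 32

The answer is 32.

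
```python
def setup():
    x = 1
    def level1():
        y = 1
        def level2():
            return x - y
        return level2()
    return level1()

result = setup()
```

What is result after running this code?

Step 1: x = 1 in setup. y = 1 in level1.
Step 2: level2() reads x = 1 and y = 1 from enclosing scopes.
Step 3: result = 1 - 1 = 0

The answer is 0.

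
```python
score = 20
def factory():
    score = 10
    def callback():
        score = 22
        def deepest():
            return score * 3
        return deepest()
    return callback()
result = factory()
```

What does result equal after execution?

Step 1: deepest() looks up score through LEGB: not local, finds score = 22 in enclosing callback().
Step 2: Returns 22 * 3 = 66.
Step 3: result = 66

The answer is 66.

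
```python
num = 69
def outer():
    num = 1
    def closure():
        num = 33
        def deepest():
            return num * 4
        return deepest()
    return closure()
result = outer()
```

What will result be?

Step 1: deepest() looks up num through LEGB: not local, finds num = 33 in enclosing closure().
Step 2: Returns 33 * 4 = 132.
Step 3: result = 132

The answer is 132.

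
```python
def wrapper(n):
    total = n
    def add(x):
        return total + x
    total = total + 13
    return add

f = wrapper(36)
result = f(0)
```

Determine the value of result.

Step 1: wrapper(36) sets total = 36, then total = 36 + 13 = 49.
Step 2: Closures capture by reference, so add sees total = 49.
Step 3: f(0) returns 49 + 0 = 49

The answer is 49.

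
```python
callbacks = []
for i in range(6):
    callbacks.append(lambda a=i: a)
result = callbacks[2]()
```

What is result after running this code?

Step 1: Default argument a=i captures i's value at each iteration.
Step 2: callbacks[2] captured a = 2 when i was 2.
Step 3: result = 2

The answer is 2.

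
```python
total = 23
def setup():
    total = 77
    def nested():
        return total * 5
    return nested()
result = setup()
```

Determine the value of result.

Step 1: setup() shadows global total with total = 77.
Step 2: nested() finds total = 77 in enclosing scope, computes 77 * 5 = 385.
Step 3: result = 385

The answer is 385.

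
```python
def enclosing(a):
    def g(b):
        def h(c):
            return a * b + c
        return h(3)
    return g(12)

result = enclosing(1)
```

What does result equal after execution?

Step 1: a = 1, b = 12, c = 3.
Step 2: h() computes a * b + c = 1 * 12 + 3 = 15.
Step 3: result = 15

The answer is 15.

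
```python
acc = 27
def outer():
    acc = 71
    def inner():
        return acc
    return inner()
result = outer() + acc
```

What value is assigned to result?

Step 1: Global acc = 27. outer() shadows with acc = 71.
Step 2: inner() returns enclosing acc = 71. outer() = 71.
Step 3: result = 71 + global acc (27) = 98

The answer is 98.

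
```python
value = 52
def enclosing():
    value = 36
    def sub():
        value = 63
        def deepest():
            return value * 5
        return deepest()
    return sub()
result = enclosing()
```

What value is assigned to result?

Step 1: deepest() looks up value through LEGB: not local, finds value = 63 in enclosing sub().
Step 2: Returns 63 * 5 = 315.
Step 3: result = 315

The answer is 315.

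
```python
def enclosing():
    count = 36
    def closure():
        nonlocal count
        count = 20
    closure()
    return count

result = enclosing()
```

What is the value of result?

Step 1: enclosing() sets count = 36.
Step 2: closure() uses nonlocal to reassign count = 20.
Step 3: result = 20

The answer is 20.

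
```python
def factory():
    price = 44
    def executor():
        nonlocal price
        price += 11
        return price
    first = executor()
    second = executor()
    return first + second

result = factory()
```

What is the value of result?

Step 1: price starts at 44.
Step 2: First call: price = 44 + 11 = 55, returns 55.
Step 3: Second call: price = 55 + 11 = 66, returns 66.
Step 4: result = 55 + 66 = 121

The answer is 121.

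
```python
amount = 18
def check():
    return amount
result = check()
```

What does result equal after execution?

Step 1: amount = 18 is defined in the global scope.
Step 2: check() looks up amount. No local amount exists, so Python checks the global scope via LEGB rule and finds amount = 18.
Step 3: result = 18

The answer is 18.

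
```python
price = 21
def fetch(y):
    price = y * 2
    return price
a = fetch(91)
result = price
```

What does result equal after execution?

Step 1: Global price = 21.
Step 2: fetch(91) creates local price = 91 * 2 = 182.
Step 3: Global price unchanged because no global keyword. result = 21

The answer is 21.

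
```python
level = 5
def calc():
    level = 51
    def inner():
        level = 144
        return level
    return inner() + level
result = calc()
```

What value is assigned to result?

Step 1: calc() has local level = 51. inner() has local level = 144.
Step 2: inner() returns its local level = 144.
Step 3: calc() returns 144 + its own level (51) = 195

The answer is 195.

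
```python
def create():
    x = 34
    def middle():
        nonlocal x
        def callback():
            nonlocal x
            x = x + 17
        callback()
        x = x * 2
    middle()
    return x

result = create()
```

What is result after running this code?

Step 1: x = 34.
Step 2: callback() adds 17: x = 34 + 17 = 51.
Step 3: middle() doubles: x = 51 * 2 = 102.
Step 4: result = 102

The answer is 102.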